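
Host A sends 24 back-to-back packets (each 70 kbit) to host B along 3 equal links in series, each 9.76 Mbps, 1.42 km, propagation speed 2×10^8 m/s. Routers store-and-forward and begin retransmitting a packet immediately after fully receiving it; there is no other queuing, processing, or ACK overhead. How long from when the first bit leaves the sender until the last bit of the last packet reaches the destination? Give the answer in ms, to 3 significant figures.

186 ms

Per-hop transmission t_tx = L/R = 70000/9760000 = 7.17213 ms.
Per-hop propagation t_prop = 1420/200000000 = 0.0071 ms.
Pipeline fill: first packet needs 3·t_tx to clear all hops; remaining 23 packets each add one t_tx.
Total = (3+24-1)·t_tx + 3·t_prop = 26·7.17213 + 3·0.0071 = 186 ms.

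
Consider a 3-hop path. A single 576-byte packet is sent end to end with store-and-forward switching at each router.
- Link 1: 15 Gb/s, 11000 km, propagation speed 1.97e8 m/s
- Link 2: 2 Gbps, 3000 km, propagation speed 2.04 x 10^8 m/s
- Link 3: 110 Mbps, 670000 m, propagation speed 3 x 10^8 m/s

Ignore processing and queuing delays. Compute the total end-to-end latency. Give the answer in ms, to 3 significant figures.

L = 576 × 8 = 4608 bits.
Transmission delays (L/R per hop): 0.0003072, 0.002304, 0.0418909 ms; sum = 0.0445021 ms.
Propagation delays (d/s per hop): 55.8376, 14.7059, 2.23333 ms; sum = 72.7768 ms.
End-to-end = 72.8 ms.

72.8 ms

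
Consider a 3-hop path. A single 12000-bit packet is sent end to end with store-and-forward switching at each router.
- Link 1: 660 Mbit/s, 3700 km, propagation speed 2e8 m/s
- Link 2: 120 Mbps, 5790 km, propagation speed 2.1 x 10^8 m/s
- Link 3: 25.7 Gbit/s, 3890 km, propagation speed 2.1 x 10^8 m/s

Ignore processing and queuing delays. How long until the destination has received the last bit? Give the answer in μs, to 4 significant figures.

64710 μs

Transmission delays (L/R per hop): 18.1818, 100, 0.466926 μs; sum = 118.649 μs.
Propagation delays (d/s per hop): 18500, 27571.4, 18523.8 μs; sum = 64595.2 μs.
End-to-end = 64710 μs.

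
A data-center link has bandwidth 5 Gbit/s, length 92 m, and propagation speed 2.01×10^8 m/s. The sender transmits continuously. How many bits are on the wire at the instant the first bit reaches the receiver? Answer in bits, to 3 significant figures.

Propagation delay = 92 / 2.01e+08 = 4.57711e-07 s.
BDP = R × t_prop = 5000000000 × 4.57711e-07 = 2288.56 bits.

2290 bits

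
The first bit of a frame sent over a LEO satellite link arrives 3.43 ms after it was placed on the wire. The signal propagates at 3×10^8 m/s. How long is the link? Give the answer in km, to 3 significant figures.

d = s × t_prop = 300000000 × 0.00343 = 1030 km.

1030 km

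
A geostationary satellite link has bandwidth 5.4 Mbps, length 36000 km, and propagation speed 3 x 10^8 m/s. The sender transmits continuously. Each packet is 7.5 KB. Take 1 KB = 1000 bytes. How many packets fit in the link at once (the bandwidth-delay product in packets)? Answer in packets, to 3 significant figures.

Propagation delay = 36000000 / 300000000 = 0.12 s.
BDP = R × t_prop = 5400000 × 0.12 = 648000 bits.
In packets of 60000 bits: 10.8 packets.

10.8 packets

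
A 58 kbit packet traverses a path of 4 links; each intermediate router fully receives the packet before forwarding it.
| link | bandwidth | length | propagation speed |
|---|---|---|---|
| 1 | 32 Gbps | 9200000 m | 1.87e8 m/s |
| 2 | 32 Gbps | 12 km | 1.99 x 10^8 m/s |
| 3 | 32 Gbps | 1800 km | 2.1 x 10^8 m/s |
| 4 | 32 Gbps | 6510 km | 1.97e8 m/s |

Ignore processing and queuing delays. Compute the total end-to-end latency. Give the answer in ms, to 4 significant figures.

90.88 ms

L = 58000 bits.
Transmission delay per hop = L/R = 58000/32000000000 = 0.0018125 ms; 4 hops → 0.00725 ms.
Propagation delays (d/s per hop): 49.1979, 0.0603015, 8.57143, 33.0457 ms; sum = 90.8753 ms.
End-to-end = 90.88 ms.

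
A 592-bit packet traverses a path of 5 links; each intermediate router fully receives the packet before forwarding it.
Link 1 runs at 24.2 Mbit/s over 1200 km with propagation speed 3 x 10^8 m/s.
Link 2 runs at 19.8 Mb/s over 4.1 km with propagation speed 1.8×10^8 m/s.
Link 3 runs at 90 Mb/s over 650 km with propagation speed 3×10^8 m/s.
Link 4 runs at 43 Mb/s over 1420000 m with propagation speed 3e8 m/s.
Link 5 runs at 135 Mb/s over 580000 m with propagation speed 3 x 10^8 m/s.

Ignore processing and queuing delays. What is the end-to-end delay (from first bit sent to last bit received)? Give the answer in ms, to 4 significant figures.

12.94 ms

Transmission delays (L/R per hop): 0.0244628, 0.029899, 0.00657778, 0.0137674, 0.00438519 ms; sum = 0.0790922 ms.
Propagation delays (d/s per hop): 4, 0.0227778, 2.16667, 4.73333, 1.93333 ms; sum = 12.8561 ms.
End-to-end = 12.94 ms.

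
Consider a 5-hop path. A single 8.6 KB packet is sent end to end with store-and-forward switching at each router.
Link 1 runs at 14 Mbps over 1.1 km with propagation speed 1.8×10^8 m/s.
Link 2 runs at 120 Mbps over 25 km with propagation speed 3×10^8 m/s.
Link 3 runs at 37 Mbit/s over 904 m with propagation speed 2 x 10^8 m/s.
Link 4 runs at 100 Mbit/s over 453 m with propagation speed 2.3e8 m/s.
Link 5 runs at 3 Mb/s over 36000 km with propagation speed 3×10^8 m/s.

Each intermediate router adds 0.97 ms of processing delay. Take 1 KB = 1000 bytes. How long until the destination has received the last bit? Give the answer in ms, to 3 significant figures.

L = 68800 bits.
Transmission delays (L/R per hop): 4.91429, 0.573333, 1.85946, 0.688, 22.9333 ms; sum = 30.9684 ms.
Propagation delays (d/s per hop): 0.00611111, 0.0833333, 0.00452, 0.00196957, 120 ms; sum = 120.096 ms.
Processing at 4 router(s): 4 × 0.97 ms = 3.88 ms.
End-to-end = 155 ms.

155 ms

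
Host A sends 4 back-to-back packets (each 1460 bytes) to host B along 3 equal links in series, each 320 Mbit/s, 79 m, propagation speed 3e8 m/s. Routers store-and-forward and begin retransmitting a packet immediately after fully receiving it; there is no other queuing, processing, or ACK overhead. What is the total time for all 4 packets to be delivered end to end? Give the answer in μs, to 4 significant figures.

Per-hop transmission t_tx = L/R = 11680/320000000 = 36.5 μs.
Per-hop propagation t_prop = 79/300000000 = 0.263333 μs.
Pipeline fill: first packet needs 3·t_tx to clear all hops; remaining 3 packets each add one t_tx.
Total = (3+4-1)·t_tx + 3·t_prop = 6·36.5 + 3·0.263333 = 219.8 μs.

219.8 μs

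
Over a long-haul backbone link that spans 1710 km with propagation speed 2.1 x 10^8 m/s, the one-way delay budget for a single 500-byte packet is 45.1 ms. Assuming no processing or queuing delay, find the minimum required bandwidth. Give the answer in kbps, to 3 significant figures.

L = 4000 bits.
Propagation delay = 1710000 / 210000000 = 8.14286 ms.
Transmission budget = 45.1 − 8.14286 = 36.9571 ms.
R ≥ L / t_tx = 4000 bits / 0.0369571 s = 108 kbps.

108 kbps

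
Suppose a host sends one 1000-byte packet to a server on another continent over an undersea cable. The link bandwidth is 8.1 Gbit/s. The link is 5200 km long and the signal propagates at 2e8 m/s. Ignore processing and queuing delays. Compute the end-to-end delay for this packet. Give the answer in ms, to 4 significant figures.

L = 1000 × 8 = 8000 bits.
Transmission delay = L/R = 8000 / 8100000000 = 0.000987654 ms.
Propagation delay = d/s = 5200000 m / 200000000 m/s = 26 ms.
Total = 26.00 ms.

26.00 ms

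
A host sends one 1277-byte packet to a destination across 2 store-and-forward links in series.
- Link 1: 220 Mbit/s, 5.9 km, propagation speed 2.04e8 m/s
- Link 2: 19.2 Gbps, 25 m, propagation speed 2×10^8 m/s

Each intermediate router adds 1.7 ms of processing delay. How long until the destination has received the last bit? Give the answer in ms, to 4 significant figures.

L = 1277 × 8 = 10216 bits.
Transmission delays (L/R per hop): 0.0464364, 0.000532083 ms; sum = 0.0469684 ms.
Propagation delays (d/s per hop): 0.0289216, 0.000125 ms; sum = 0.0290466 ms.
Processing at 1 router(s): 1 × 1.7 ms = 1.7 ms.
End-to-end = 1.776 ms.

1.776 ms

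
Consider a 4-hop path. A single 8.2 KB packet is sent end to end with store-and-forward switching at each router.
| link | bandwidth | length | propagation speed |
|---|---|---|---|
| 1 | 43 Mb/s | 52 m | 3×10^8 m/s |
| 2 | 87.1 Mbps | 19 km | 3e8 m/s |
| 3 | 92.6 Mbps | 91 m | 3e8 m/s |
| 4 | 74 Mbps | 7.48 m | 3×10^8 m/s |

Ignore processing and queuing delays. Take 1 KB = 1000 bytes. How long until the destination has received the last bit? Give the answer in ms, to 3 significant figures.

3.94 ms

L = 65600 bits.
Transmission delays (L/R per hop): 1.52558, 0.753157, 0.708423, 0.886486 ms; sum = 3.87365 ms.
Propagation delays (d/s per hop): 0.000173333, 0.0633333, 0.000303333, 2.49333e-05 ms; sum = 0.0638349 ms.
End-to-end = 3.94 ms.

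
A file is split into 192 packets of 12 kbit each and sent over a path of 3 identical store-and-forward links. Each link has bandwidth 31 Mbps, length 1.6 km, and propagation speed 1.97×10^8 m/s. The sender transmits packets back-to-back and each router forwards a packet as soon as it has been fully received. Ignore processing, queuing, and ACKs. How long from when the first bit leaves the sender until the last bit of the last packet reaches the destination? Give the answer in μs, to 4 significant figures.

Per-hop transmission t_tx = L/R = 12000/31000000 = 387.097 μs.
Per-hop propagation t_prop = 1600/197000000 = 8.12183 μs.
Pipeline fill: first packet needs 3·t_tx to clear all hops; remaining 191 packets each add one t_tx.
Total = (3+192-1)·t_tx + 3·t_prop = 194·387.097 + 3·8.12183 = 75120 μs.

75120 μs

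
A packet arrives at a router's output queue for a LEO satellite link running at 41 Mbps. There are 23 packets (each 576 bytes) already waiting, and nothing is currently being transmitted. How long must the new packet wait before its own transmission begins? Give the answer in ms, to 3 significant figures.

Each queued packet: L/R = 4608/41000000 = 0.11239 ms.
23 queued → 2.58498 ms.
Queuing delay = 2.58 ms.

2.58 ms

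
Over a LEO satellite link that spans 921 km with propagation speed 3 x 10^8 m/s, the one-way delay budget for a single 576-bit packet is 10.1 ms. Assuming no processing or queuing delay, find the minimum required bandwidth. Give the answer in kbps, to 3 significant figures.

Propagation delay = 921000 / 300000000 = 3.07 ms.
Transmission budget = 10.1 − 3.07 = 7.03 ms.
R ≥ L / t_tx = 576 bits / 0.00703 s = 81.9 kbps.

81.9 kbps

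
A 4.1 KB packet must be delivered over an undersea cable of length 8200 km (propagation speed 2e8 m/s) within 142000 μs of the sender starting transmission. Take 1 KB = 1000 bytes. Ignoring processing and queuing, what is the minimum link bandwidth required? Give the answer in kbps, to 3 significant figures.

L = 32800 bits.
Propagation delay = 8200000 / 200000000 = 41000 μs.
Transmission budget = 142000 − 41000 = 101000 μs.
R ≥ L / t_tx = 32800 bits / 0.101 s = 325 kbps.

325 kbps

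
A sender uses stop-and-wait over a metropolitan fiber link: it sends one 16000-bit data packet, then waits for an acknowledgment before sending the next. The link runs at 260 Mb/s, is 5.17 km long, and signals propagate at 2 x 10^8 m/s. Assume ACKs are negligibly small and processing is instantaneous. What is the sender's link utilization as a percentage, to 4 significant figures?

54.34 %

t_tx = L/R = 16000/260000000 = 6.15385e-05 s.
t_prop = 5170/200000000 = 2.585e-05 s; RTT = 5.17e-05 s.
Cycle = t_tx + RTT = 0.000113238 s.
Utilization = t_tx / cycle = 6.15385e-05/0.000113238 = 54.34 %.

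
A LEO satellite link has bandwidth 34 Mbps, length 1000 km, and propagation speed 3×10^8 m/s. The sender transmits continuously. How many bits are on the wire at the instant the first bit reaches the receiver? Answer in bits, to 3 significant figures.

Propagation delay = 1000000 / 300000000 = 0.00333333 s.
BDP = R × t_prop = 34000000 × 0.00333333 = 113333 bits.

113000 bits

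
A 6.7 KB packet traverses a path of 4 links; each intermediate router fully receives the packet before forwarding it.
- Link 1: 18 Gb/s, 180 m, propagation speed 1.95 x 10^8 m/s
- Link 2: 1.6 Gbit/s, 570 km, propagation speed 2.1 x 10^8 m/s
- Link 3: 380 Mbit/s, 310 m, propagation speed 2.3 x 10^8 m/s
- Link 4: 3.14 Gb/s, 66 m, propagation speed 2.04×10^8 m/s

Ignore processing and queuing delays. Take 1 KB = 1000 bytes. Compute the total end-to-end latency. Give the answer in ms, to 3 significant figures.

L = 53600 bits.
Transmission delays (L/R per hop): 0.00297778, 0.0335, 0.141053, 0.0170701 ms; sum = 0.1946 ms.
Propagation delays (d/s per hop): 0.000923077, 2.71429, 0.00134783, 0.000323529 ms; sum = 2.71688 ms.
End-to-end = 2.91 ms.

2.91 ms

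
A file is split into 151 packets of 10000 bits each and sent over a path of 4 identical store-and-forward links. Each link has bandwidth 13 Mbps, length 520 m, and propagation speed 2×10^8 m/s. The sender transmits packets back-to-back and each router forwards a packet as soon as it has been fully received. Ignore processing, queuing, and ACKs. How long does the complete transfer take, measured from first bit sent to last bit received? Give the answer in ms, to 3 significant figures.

118 ms

Per-hop transmission t_tx = L/R = 10000/13000000 = 0.769231 ms.
Per-hop propagation t_prop = 520/200000000 = 0.0026 ms.
Pipeline fill: first packet needs 4·t_tx to clear all hops; remaining 150 packets each add one t_tx.
Total = (4+151-1)·t_tx + 4·t_prop = 154·0.769231 + 4·0.0026 = 118 ms.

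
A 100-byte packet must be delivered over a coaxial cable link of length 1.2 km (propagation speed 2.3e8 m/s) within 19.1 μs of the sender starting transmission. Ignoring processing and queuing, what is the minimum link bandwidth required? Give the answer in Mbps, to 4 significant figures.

L = 800 bits.
Propagation delay = 1200 / 2.3e+08 = 5.21739 μs.
Transmission budget = 19.1 − 5.21739 = 13.8826 μs.
R ≥ L / t_tx = 800 bits / 1.38826e-05 s = 57.63 Mbps.

57.63 Mbps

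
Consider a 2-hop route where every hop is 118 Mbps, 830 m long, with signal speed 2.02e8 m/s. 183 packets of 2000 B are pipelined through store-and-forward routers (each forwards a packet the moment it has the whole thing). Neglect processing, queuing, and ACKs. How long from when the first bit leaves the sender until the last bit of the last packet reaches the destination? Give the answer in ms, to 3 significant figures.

Per-hop transmission t_tx = L/R = 16000/118000000 = 0.135593 ms.
Per-hop propagation t_prop = 830/202000000 = 0.00410891 ms.
Pipeline fill: first packet needs 2·t_tx to clear all hops; remaining 182 packets each add one t_tx.
Total = (2+183-1)·t_tx + 2·t_prop = 184·0.135593 + 2·0.00410891 = 25.0 ms.

25.0 ms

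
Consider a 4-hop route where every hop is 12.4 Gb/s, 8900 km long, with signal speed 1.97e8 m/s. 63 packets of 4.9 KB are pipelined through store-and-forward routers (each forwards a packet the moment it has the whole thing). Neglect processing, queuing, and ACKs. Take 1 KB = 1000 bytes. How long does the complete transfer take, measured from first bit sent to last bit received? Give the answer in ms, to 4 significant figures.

Per-hop transmission t_tx = L/R = 39200/12400000000 = 0.00316129 ms.
Per-hop propagation t_prop = 8900000/197000000 = 45.1777 ms.
Pipeline fill: first packet needs 4·t_tx to clear all hops; remaining 62 packets each add one t_tx.
Total = (4+63-1)·t_tx + 4·t_prop = 66·0.00316129 + 4·45.1777 = 180.9 ms.

180.9 ms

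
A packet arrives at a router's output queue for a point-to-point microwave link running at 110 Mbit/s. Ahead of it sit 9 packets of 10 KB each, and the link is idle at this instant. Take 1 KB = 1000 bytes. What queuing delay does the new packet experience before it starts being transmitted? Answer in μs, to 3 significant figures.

Each queued packet: L/R = 80000/110000000 = 727.273 μs.
9 queued → 6545.45 μs.
Queuing delay = 6550 μs.

6550 μs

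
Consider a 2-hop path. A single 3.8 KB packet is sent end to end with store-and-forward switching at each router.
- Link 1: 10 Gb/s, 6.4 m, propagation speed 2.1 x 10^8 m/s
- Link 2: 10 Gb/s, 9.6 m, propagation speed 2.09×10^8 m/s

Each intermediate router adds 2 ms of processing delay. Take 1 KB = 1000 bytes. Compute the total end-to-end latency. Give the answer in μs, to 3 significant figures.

2010 μs

L = 30400 bits.
Transmission delay per hop = L/R = 30400/10000000000 = 3.04 μs; 2 hops → 6.08 μs.
Propagation delays (d/s per hop): 0.0304762, 0.045933 μs; sum = 0.0764092 μs.
Processing at 1 router(s): 1 × 2 ms = 2000 μs.
End-to-end = 2010 μs.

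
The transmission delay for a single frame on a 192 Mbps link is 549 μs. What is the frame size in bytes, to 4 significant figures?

13180 bytes

L = R × t_tx = 192000000 b/s × 0.000549 s = 105408 bits.
In bytes: 105408 / 8 = 13180 bytes.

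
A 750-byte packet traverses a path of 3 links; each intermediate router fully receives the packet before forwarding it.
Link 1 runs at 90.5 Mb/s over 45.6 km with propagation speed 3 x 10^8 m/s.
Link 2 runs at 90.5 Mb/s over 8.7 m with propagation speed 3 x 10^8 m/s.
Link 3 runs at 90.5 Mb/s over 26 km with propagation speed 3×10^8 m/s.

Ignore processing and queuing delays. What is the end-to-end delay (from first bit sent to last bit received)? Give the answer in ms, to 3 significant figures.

0.438 ms

L = 750 × 8 = 6000 bits.
Transmission delay per hop = L/R = 6000/90500000 = 0.0662983 ms; 3 hops → 0.198895 ms.
Propagation delays (d/s per hop): 0.152, 2.9e-05, 0.0866667 ms; sum = 0.238696 ms.
End-to-end = 0.438 ms.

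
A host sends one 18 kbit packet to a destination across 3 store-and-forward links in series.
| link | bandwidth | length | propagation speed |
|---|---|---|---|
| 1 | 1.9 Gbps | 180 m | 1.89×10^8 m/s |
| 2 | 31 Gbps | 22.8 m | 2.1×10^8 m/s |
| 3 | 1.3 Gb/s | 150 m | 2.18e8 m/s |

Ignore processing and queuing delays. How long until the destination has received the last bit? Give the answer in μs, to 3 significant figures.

L = 18000 bits.
Transmission delays (L/R per hop): 9.47368, 0.580645, 13.8462 μs; sum = 23.9005 μs.
Propagation delays (d/s per hop): 0.952381, 0.108571, 0.688073 μs; sum = 1.74903 μs.
End-to-end = 25.6 μs.

25.6 μs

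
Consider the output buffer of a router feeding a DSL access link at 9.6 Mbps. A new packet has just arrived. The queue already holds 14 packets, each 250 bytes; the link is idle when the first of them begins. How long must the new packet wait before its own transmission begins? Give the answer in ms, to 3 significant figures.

2.92 ms

Each queued packet: L/R = 2000/9600000 = 0.208333 ms.
14 queued → 2.91667 ms.
Queuing delay = 2.92 ms.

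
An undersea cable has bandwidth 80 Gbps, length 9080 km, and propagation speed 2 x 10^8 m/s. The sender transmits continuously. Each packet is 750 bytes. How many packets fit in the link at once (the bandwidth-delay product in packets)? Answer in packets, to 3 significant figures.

605000 packets

Propagation delay = 9080000 / 200000000 = 0.0454 s.
BDP = R × t_prop = 80000000000 × 0.0454 = 3632000000 bits.
In packets of 6000 bits: 605000 packets.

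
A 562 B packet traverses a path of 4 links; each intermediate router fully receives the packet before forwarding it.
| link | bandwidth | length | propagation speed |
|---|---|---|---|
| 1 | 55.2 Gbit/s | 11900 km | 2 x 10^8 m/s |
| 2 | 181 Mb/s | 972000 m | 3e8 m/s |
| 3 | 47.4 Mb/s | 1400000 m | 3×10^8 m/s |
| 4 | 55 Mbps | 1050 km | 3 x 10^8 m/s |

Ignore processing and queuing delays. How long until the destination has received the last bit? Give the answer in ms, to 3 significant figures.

71.1 ms

L = 562 × 8 = 4496 bits.
Transmission delays (L/R per hop): 8.14493e-05, 0.0248398, 0.0948523, 0.0817455 ms; sum = 0.201519 ms.
Propagation delays (d/s per hop): 59.5, 3.24, 4.66667, 3.5 ms; sum = 70.9067 ms.
End-to-end = 71.1 ms.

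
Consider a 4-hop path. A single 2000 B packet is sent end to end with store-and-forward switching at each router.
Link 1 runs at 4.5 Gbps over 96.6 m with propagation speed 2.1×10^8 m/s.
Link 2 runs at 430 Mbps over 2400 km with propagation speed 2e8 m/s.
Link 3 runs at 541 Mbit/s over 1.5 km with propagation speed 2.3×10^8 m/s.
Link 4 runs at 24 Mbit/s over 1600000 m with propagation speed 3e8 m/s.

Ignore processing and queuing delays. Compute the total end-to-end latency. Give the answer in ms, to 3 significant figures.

L = 2000 × 8 = 16000 bits.
Transmission delays (L/R per hop): 0.00355556, 0.0372093, 0.0295749, 0.666667 ms; sum = 0.737006 ms.
Propagation delays (d/s per hop): 0.00046, 12, 0.00652174, 5.33333 ms; sum = 17.3403 ms.
End-to-end = 18.1 ms.

18.1 ms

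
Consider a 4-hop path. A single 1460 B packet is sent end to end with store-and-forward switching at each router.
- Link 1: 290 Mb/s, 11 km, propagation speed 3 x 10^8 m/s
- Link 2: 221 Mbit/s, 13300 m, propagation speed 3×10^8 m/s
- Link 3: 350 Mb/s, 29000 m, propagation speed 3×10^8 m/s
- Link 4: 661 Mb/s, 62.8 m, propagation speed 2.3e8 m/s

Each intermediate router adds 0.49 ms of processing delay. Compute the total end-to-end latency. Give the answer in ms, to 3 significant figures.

L = 1460 × 8 = 11680 bits.
Transmission delays (L/R per hop): 0.0402759, 0.0528507, 0.0333714, 0.0176702 ms; sum = 0.144168 ms.
Propagation delays (d/s per hop): 0.0366667, 0.0443333, 0.0966667, 0.000273043 ms; sum = 0.17794 ms.
Processing at 3 router(s): 3 × 0.49 ms = 1.47 ms.
End-to-end = 1.79 ms.

1.79 ms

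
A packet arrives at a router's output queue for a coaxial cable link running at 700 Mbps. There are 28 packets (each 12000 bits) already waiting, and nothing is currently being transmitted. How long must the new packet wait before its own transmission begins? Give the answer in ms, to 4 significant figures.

0.4800 ms

Each queued packet: L/R = 12000/700000000 = 0.0171429 ms.
28 queued → 0.48 ms.
Queuing delay = 0.4800 ms.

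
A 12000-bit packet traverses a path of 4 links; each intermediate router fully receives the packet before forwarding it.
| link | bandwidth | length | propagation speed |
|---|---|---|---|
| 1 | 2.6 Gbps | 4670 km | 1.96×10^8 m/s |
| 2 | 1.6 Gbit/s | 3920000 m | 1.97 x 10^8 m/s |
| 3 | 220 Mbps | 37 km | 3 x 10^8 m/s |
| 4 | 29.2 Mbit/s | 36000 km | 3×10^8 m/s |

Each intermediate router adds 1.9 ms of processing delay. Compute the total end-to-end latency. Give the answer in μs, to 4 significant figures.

170000 μs

Transmission delays (L/R per hop): 4.61538, 7.5, 54.5455, 410.959 μs; sum = 477.62 μs.
Propagation delays (d/s per hop): 23826.5, 19898.5, 123.333, 120000 μs; sum = 163848 μs.
Processing at 3 router(s): 3 × 1.9 ms = 5700 μs.
End-to-end = 170000 μs.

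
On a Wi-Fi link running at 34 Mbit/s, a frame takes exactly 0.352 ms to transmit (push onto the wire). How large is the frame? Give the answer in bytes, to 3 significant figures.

1500 bytes

L = R × t_tx = 34000000 b/s × 0.000352 s = 11968 bits.
In bytes: 11968 / 8 = 1500 bytes.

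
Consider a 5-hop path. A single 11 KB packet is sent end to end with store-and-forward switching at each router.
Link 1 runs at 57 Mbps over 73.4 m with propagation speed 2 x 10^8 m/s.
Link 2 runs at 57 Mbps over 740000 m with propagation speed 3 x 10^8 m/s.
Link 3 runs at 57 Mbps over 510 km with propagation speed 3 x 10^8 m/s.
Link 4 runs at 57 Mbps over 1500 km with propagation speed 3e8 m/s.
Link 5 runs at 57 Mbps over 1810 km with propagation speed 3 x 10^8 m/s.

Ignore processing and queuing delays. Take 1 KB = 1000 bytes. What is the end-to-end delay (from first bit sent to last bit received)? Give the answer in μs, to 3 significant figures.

22900 μs

L = 88000 bits.
Transmission delay per hop = L/R = 88000/57000000 = 1543.86 μs; 5 hops → 7719.3 μs.
Propagation delays (d/s per hop): 0.367, 2466.67, 1700, 5000, 6033.33 μs; sum = 15200.4 μs.
End-to-end = 22900 μs.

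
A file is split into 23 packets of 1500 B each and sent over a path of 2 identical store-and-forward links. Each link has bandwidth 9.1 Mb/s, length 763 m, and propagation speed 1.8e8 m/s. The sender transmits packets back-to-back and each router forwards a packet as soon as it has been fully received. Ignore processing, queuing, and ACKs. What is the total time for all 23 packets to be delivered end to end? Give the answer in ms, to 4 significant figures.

Per-hop transmission t_tx = L/R = 12000/9100000 = 1.31868 ms.
Per-hop propagation t_prop = 763/180000000 = 0.00423889 ms.
Pipeline fill: first packet needs 2·t_tx to clear all hops; remaining 22 packets each add one t_tx.
Total = (2+23-1)·t_tx + 2·t_prop = 24·1.31868 + 2·0.00423889 = 31.66 ms.

31.66 ms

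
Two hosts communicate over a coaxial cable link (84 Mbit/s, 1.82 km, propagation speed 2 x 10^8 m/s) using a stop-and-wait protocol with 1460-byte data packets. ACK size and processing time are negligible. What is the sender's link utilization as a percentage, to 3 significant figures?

88.4 %

t_tx = L/R = 11680/84000000 = 0.000139048 s.
t_prop = 1820/200000000 = 9.1e-06 s; RTT = 1.82e-05 s.
Cycle = t_tx + RTT = 0.000157248 s.
Utilization = t_tx / cycle = 0.000139048/0.000157248 = 88.4 %.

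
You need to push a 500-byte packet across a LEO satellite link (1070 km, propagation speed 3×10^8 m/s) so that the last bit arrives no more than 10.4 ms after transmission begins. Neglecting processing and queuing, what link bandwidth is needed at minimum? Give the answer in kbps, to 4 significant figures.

585.4 kbps

L = 4000 bits.
Propagation delay = 1070000 / 300000000 = 3.56667 ms.
Transmission budget = 10.4 − 3.56667 = 6.83333 ms.
R ≥ L / t_tx = 4000 bits / 0.00683333 s = 585.4 kbps.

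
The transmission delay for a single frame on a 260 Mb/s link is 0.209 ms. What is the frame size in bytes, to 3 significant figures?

L = R × t_tx = 260000000 b/s × 0.000209 s = 54340 bits.
In bytes: 54340 / 8 = 6790 bytes.

6790 bytes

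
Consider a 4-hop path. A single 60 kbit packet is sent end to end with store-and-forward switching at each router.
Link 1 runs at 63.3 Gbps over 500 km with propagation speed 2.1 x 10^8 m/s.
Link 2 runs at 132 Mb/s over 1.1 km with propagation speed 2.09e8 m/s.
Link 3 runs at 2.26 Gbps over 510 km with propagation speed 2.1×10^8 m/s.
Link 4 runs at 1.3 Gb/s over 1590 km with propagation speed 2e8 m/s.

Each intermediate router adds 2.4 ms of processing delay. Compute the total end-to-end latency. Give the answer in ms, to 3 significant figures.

20.5 ms

L = 60000 bits.
Transmission delays (L/R per hop): 0.000947867, 0.454545, 0.0265487, 0.0461538 ms; sum = 0.528196 ms.
Propagation delays (d/s per hop): 2.38095, 0.00526316, 2.42857, 7.95 ms; sum = 12.7648 ms.
Processing at 3 router(s): 3 × 2.4 ms = 7.2 ms.
End-to-end = 20.5 ms.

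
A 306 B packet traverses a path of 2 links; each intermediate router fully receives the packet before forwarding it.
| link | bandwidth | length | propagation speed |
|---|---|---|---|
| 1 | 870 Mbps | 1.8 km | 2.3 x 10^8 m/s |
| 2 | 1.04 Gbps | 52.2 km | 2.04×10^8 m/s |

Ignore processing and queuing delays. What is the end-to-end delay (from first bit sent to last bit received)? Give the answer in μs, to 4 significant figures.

268.9 μs

L = 306 × 8 = 2448 bits.
Transmission delays (L/R per hop): 2.81379, 2.35385 μs; sum = 5.16764 μs.
Propagation delays (d/s per hop): 7.82609, 255.882 μs; sum = 263.708 μs.
End-to-end = 268.9 μs.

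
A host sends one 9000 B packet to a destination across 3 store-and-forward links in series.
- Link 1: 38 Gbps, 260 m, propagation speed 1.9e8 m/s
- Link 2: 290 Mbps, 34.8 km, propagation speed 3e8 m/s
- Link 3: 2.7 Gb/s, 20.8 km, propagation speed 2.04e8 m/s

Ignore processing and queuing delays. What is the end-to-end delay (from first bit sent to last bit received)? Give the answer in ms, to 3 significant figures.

0.496 ms

L = 9000 × 8 = 72000 bits.
Transmission delays (L/R per hop): 0.00189474, 0.248276, 0.0266667 ms; sum = 0.276837 ms.
Propagation delays (d/s per hop): 0.00136842, 0.116, 0.101961 ms; sum = 0.219329 ms.
End-to-end = 0.496 ms.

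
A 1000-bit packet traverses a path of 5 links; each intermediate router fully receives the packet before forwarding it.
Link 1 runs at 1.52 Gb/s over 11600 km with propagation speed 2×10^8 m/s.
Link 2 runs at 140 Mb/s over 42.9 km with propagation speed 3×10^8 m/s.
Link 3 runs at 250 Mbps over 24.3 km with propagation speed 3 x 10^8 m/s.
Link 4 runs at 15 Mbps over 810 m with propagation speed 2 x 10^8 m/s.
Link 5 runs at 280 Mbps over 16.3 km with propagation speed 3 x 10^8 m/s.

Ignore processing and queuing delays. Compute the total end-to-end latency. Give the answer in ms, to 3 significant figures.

Transmission delays (L/R per hop): 0.000657895, 0.00714286, 0.004, 0.0666667, 0.00357143 ms; sum = 0.0820388 ms.
Propagation delays (d/s per hop): 58, 0.143, 0.081, 0.00405, 0.0543333 ms; sum = 58.2824 ms.
End-to-end = 58.4 ms.

58.4 ms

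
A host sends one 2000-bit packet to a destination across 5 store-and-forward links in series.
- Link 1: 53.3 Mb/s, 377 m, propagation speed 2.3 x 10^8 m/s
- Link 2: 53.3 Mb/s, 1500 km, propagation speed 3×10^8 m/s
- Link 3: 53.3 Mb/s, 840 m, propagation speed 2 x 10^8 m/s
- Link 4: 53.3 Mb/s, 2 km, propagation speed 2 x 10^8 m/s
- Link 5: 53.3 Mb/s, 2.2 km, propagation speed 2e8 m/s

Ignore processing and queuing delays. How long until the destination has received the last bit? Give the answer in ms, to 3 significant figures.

5.21 ms

Transmission delay per hop = L/R = 2000/53300000 = 0.0375235 ms; 5 hops → 0.187617 ms.
Propagation delays (d/s per hop): 0.00163913, 5, 0.0042, 0.01, 0.011 ms; sum = 5.02684 ms.
End-to-end = 5.21 ms.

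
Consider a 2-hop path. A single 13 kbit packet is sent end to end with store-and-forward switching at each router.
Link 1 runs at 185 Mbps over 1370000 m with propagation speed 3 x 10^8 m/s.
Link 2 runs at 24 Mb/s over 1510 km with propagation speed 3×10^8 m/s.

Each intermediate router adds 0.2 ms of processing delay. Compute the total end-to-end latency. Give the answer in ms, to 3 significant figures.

L = 13000 bits.
Transmission delays (L/R per hop): 0.0702703, 0.541667 ms; sum = 0.611937 ms.
Propagation delays (d/s per hop): 4.56667, 5.03333 ms; sum = 9.6 ms.
Processing at 1 router(s): 1 × 0.2 ms = 0.2 ms.
End-to-end = 10.4 ms.

10.4 ms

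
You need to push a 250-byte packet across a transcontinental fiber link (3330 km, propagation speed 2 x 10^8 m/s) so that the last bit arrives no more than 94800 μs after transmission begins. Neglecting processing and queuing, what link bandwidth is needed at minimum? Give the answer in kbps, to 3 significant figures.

L = 2000 bits.
Propagation delay = 3330000 / 200000000 = 16650 μs.
Transmission budget = 94800 − 16650 = 78150 μs.
R ≥ L / t_tx = 2000 bits / 0.07815 s = 25.6 kbps.

25.6 kbps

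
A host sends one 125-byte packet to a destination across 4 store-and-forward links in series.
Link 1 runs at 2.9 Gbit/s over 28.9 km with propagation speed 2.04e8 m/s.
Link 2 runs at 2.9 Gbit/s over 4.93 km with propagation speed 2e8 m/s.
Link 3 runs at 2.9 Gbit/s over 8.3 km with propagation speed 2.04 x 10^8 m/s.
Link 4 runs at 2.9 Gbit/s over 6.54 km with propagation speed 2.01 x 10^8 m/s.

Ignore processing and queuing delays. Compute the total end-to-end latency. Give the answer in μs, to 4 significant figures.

L = 125 × 8 = 1000 bits.
Transmission delay per hop = L/R = 1000/2900000000 = 0.344828 μs; 4 hops → 1.37931 μs.
Propagation delays (d/s per hop): 141.667, 24.65, 40.6863, 32.5373 μs; sum = 239.54 μs.
End-to-end = 240.9 μs.

240.9 μs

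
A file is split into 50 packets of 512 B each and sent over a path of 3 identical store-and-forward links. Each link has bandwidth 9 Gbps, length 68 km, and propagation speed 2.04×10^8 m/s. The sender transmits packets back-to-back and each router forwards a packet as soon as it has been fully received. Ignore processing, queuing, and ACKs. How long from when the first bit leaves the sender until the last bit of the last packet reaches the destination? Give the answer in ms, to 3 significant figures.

Per-hop transmission t_tx = L/R = 4096/9000000000 = 0.000455111 ms.
Per-hop propagation t_prop = 68000/204000000 = 0.333333 ms.
Pipeline fill: first packet needs 3·t_tx to clear all hops; remaining 49 packets each add one t_tx.
Total = (3+50-1)·t_tx + 3·t_prop = 52·0.000455111 + 3·0.333333 = 1.02 ms.

1.02 ms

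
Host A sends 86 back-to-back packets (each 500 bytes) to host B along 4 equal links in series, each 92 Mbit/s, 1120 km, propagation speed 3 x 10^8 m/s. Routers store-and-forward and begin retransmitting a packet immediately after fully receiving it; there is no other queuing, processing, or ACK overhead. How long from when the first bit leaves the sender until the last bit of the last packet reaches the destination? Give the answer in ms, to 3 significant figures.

Per-hop transmission t_tx = L/R = 4000/92000000 = 0.0434783 ms.
Per-hop propagation t_prop = 1120000/300000000 = 3.73333 ms.
Pipeline fill: first packet needs 4·t_tx to clear all hops; remaining 85 packets each add one t_tx.
Total = (4+86-1)·t_tx + 4·t_prop = 89·0.0434783 + 4·3.73333 = 18.8 ms.

18.8 ms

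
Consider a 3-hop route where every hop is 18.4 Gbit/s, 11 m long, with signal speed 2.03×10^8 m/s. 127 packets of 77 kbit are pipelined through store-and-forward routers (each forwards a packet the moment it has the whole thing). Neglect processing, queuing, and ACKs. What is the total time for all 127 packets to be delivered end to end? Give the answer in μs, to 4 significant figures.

Per-hop transmission t_tx = L/R = 77000/18400000000 = 4.18478 μs.
Per-hop propagation t_prop = 11/2.03e+08 = 0.0541872 μs.
Pipeline fill: first packet needs 3·t_tx to clear all hops; remaining 126 packets each add one t_tx.
Total = (3+127-1)·t_tx + 3·t_prop = 129·4.18478 + 3·0.0541872 = 540.0 μs.

540.0 μs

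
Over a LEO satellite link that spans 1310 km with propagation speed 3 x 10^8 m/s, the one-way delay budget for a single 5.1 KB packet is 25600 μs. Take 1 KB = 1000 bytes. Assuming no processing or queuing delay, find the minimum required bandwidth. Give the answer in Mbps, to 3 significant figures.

1.92 Mbps

L = 40800 bits.
Propagation delay = 1310000 / 300000000 = 4366.67 μs.
Transmission budget = 25600 − 4366.67 = 21233.3 μs.
R ≥ L / t_tx = 40800 bits / 0.0212333 s = 1.92 Mbps.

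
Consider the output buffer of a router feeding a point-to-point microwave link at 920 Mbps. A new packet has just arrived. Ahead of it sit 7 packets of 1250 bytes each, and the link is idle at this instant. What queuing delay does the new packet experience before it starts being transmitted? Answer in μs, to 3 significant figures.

76.1 μs

Each queued packet: L/R = 10000/920000000 = 10.8696 μs.
7 queued → 76.087 μs.
Queuing delay = 76.1 μs.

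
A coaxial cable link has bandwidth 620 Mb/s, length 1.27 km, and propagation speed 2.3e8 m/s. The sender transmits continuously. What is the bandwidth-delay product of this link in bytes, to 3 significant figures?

Propagation delay = 1270 / 2.3e+08 = 5.52174e-06 s.
BDP = R × t_prop = 620000000 × 5.52174e-06 = 3423.48 bits.
In bytes: 3423.48/8 = 428 bytes.

428 bytes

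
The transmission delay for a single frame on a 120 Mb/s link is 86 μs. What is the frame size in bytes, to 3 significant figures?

L = R × t_tx = 120000000 b/s × 8.6e-05 s = 10320 bits.
In bytes: 10320 / 8 = 1290 bytes.

1290 bytes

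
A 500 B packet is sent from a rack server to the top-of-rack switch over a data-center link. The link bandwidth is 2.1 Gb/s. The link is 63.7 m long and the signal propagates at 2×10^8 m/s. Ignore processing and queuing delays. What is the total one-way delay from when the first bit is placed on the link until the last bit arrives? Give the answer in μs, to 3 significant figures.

2.22 μs

L = 500 × 8 = 4000 bits.
Transmission delay = L/R = 4000 / 2100000000 = 1.90476 μs.
Propagation delay = d/s = 63.7 m / 200000000 m/s = 0.3185 μs.
Total = 2.22 μs.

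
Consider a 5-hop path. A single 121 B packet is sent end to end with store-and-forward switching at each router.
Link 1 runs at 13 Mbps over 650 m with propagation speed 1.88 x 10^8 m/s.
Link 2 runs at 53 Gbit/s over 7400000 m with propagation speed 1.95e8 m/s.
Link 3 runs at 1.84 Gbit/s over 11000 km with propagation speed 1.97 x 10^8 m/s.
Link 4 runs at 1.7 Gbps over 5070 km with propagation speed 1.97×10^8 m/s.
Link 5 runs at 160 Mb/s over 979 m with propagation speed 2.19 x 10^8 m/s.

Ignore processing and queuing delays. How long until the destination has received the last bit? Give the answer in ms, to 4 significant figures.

119.6 ms

L = 121 × 8 = 968 bits.
Transmission delays (L/R per hop): 0.0744615, 1.82642e-05, 0.000526087, 0.000569412, 0.00605 ms; sum = 0.0816253 ms.
Propagation delays (d/s per hop): 0.00345745, 37.9487, 55.8376, 25.736, 0.00447032 ms; sum = 119.53 ms.
End-to-end = 119.6 ms.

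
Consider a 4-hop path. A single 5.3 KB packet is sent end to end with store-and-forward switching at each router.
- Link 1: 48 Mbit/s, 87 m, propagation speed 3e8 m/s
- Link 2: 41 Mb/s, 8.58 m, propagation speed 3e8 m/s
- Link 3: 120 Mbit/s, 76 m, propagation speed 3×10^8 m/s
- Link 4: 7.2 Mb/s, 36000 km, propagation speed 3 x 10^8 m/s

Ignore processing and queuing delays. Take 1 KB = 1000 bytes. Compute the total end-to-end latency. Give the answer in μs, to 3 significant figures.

128000 μs

L = 42400 bits.
Transmission delays (L/R per hop): 883.333, 1034.15, 353.333, 5888.89 μs; sum = 8159.7 μs.
Propagation delays (d/s per hop): 0.29, 0.0286, 0.253333, 120000 μs; sum = 120001 μs.
End-to-end = 128000 μs.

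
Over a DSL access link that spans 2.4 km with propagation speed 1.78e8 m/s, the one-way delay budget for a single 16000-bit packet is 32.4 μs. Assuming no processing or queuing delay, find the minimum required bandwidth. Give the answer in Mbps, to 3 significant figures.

Propagation delay = 2400 / 178000000 = 13.4831 μs.
Transmission budget = 32.4 − 13.4831 = 18.9169 μs.
R ≥ L / t_tx = 16000 bits / 1.89169e-05 s = 846 Mbps.

846 Mbps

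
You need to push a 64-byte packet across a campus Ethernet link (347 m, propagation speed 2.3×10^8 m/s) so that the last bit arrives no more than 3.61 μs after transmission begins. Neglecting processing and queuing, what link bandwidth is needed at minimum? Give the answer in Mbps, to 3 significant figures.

L = 512 bits.
Propagation delay = 347 / 2.3e+08 = 1.5087 μs.
Transmission budget = 3.61 − 1.5087 = 2.1013 μs.
R ≥ L / t_tx = 512 bits / 2.1013e-06 s = 244 Mbps.

244 Mbps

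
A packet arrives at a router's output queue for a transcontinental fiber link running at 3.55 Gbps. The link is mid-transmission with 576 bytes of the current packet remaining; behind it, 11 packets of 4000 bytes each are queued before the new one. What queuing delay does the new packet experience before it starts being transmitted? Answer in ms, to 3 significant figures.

Each queued packet: L/R = 32000/3550000000 = 0.00901408 ms.
11 queued → 0.0991549 ms.
Plus remaining 4608 bits of current packet: 0.00129803 ms.
Queuing delay = 0.100 ms.

0.100 ms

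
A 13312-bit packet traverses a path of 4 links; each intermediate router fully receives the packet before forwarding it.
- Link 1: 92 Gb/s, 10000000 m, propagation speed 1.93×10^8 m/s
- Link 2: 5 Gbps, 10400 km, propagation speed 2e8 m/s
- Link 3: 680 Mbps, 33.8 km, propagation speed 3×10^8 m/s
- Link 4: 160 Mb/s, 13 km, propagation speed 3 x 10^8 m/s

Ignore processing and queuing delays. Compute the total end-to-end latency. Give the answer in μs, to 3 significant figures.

Transmission delays (L/R per hop): 0.144696, 2.6624, 19.5765, 83.2 μs; sum = 105.584 μs.
Propagation delays (d/s per hop): 51813.5, 52000, 112.667, 43.3333 μs; sum = 103969 μs.
End-to-end = 104000 μs.

104000 μs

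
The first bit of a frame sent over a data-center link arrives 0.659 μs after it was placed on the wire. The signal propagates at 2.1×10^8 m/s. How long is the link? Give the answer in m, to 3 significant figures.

138 m

d = s × t_prop = 210000000 × 6.59e-07 = 138 m.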